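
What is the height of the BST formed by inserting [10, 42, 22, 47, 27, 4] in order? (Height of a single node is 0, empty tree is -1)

Insertion order: [10, 42, 22, 47, 27, 4]
Tree (level-order array): [10, 4, 42, None, None, 22, 47, None, 27]
Compute height bottom-up (empty subtree = -1):
  height(4) = 1 + max(-1, -1) = 0
  height(27) = 1 + max(-1, -1) = 0
  height(22) = 1 + max(-1, 0) = 1
  height(47) = 1 + max(-1, -1) = 0
  height(42) = 1 + max(1, 0) = 2
  height(10) = 1 + max(0, 2) = 3
Height = 3


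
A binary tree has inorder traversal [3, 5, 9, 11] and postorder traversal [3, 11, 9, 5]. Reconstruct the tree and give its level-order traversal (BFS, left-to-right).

Inorder:   [3, 5, 9, 11]
Postorder: [3, 11, 9, 5]
Algorithm: postorder visits root last, so walk postorder right-to-left;
each value is the root of the current inorder slice — split it at that
value, recurse on the right subtree first, then the left.
Recursive splits:
  root=5; inorder splits into left=[3], right=[9, 11]
  root=9; inorder splits into left=[], right=[11]
  root=11; inorder splits into left=[], right=[]
  root=3; inorder splits into left=[], right=[]
Reconstructed level-order: [5, 3, 9, 11]


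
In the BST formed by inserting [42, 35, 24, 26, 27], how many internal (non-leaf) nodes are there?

Tree built from: [42, 35, 24, 26, 27]
Tree (level-order array): [42, 35, None, 24, None, None, 26, None, 27]
Rule: An internal node has at least one child.
Per-node child counts:
  node 42: 1 child(ren)
  node 35: 1 child(ren)
  node 24: 1 child(ren)
  node 26: 1 child(ren)
  node 27: 0 child(ren)
Matching nodes: [42, 35, 24, 26]
Count of internal (non-leaf) nodes: 4


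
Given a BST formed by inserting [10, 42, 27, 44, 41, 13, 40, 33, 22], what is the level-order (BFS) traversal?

Tree insertion order: [10, 42, 27, 44, 41, 13, 40, 33, 22]
Tree (level-order array): [10, None, 42, 27, 44, 13, 41, None, None, None, 22, 40, None, None, None, 33]
BFS from the root, enqueuing left then right child of each popped node:
  queue [10] -> pop 10, enqueue [42], visited so far: [10]
  queue [42] -> pop 42, enqueue [27, 44], visited so far: [10, 42]
  queue [27, 44] -> pop 27, enqueue [13, 41], visited so far: [10, 42, 27]
  queue [44, 13, 41] -> pop 44, enqueue [none], visited so far: [10, 42, 27, 44]
  queue [13, 41] -> pop 13, enqueue [22], visited so far: [10, 42, 27, 44, 13]
  queue [41, 22] -> pop 41, enqueue [40], visited so far: [10, 42, 27, 44, 13, 41]
  queue [22, 40] -> pop 22, enqueue [none], visited so far: [10, 42, 27, 44, 13, 41, 22]
  queue [40] -> pop 40, enqueue [33], visited so far: [10, 42, 27, 44, 13, 41, 22, 40]
  queue [33] -> pop 33, enqueue [none], visited so far: [10, 42, 27, 44, 13, 41, 22, 40, 33]
Result: [10, 42, 27, 44, 13, 41, 22, 40, 33]


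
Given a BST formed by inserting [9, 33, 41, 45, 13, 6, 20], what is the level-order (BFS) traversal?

Tree insertion order: [9, 33, 41, 45, 13, 6, 20]
Tree (level-order array): [9, 6, 33, None, None, 13, 41, None, 20, None, 45]
BFS from the root, enqueuing left then right child of each popped node:
  queue [9] -> pop 9, enqueue [6, 33], visited so far: [9]
  queue [6, 33] -> pop 6, enqueue [none], visited so far: [9, 6]
  queue [33] -> pop 33, enqueue [13, 41], visited so far: [9, 6, 33]
  queue [13, 41] -> pop 13, enqueue [20], visited so far: [9, 6, 33, 13]
  queue [41, 20] -> pop 41, enqueue [45], visited so far: [9, 6, 33, 13, 41]
  queue [20, 45] -> pop 20, enqueue [none], visited so far: [9, 6, 33, 13, 41, 20]
  queue [45] -> pop 45, enqueue [none], visited so far: [9, 6, 33, 13, 41, 20, 45]
Result: [9, 6, 33, 13, 41, 20, 45]


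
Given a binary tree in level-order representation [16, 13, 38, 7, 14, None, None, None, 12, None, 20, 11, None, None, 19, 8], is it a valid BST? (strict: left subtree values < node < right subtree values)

Level-order array: [16, 13, 38, 7, 14, None, None, None, 12, None, 20, 11, None, None, 19, 8]
Validate using subtree bounds (lo, hi): at each node, require lo < value < hi,
then recurse left with hi=value and right with lo=value.
Preorder trace (stopping at first violation):
  at node 16 with bounds (-inf, +inf): OK
  at node 13 with bounds (-inf, 16): OK
  at node 7 with bounds (-inf, 13): OK
  at node 12 with bounds (7, 13): OK
  at node 11 with bounds (7, 12): OK
  at node 8 with bounds (7, 11): OK
  at node 14 with bounds (13, 16): OK
  at node 20 with bounds (14, 16): VIOLATION
Node 20 violates its bound: not (14 < 20 < 16).
Result: Not a valid BST


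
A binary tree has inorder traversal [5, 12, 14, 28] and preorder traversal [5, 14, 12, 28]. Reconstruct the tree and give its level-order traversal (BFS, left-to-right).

Inorder:  [5, 12, 14, 28]
Preorder: [5, 14, 12, 28]
Algorithm: preorder visits root first, so consume preorder in order;
for each root, split the current inorder slice at that value into
left-subtree inorder and right-subtree inorder, then recurse.
Recursive splits:
  root=5; inorder splits into left=[], right=[12, 14, 28]
  root=14; inorder splits into left=[12], right=[28]
  root=12; inorder splits into left=[], right=[]
  root=28; inorder splits into left=[], right=[]
Reconstructed level-order: [5, 14, 12, 28]


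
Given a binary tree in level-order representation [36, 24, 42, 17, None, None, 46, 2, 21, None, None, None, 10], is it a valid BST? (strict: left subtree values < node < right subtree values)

Level-order array: [36, 24, 42, 17, None, None, 46, 2, 21, None, None, None, 10]
Validate using subtree bounds (lo, hi): at each node, require lo < value < hi,
then recurse left with hi=value and right with lo=value.
Preorder trace (stopping at first violation):
  at node 36 with bounds (-inf, +inf): OK
  at node 24 with bounds (-inf, 36): OK
  at node 17 with bounds (-inf, 24): OK
  at node 2 with bounds (-inf, 17): OK
  at node 10 with bounds (2, 17): OK
  at node 21 with bounds (17, 24): OK
  at node 42 with bounds (36, +inf): OK
  at node 46 with bounds (42, +inf): OK
No violation found at any node.
Result: Valid BST


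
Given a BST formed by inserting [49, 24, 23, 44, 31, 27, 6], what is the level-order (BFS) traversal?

Tree insertion order: [49, 24, 23, 44, 31, 27, 6]
Tree (level-order array): [49, 24, None, 23, 44, 6, None, 31, None, None, None, 27]
BFS from the root, enqueuing left then right child of each popped node:
  queue [49] -> pop 49, enqueue [24], visited so far: [49]
  queue [24] -> pop 24, enqueue [23, 44], visited so far: [49, 24]
  queue [23, 44] -> pop 23, enqueue [6], visited so far: [49, 24, 23]
  queue [44, 6] -> pop 44, enqueue [31], visited so far: [49, 24, 23, 44]
  queue [6, 31] -> pop 6, enqueue [none], visited so far: [49, 24, 23, 44, 6]
  queue [31] -> pop 31, enqueue [27], visited so far: [49, 24, 23, 44, 6, 31]
  queue [27] -> pop 27, enqueue [none], visited so far: [49, 24, 23, 44, 6, 31, 27]
Result: [49, 24, 23, 44, 6, 31, 27]


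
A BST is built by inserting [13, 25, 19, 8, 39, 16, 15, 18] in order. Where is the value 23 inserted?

Starting tree (level order): [13, 8, 25, None, None, 19, 39, 16, None, None, None, 15, 18]
Insertion path: 13 -> 25 -> 19
Result: insert 23 as right child of 19
Final tree (level order): [13, 8, 25, None, None, 19, 39, 16, 23, None, None, 15, 18]


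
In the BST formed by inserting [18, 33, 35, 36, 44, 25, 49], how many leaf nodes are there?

Tree built from: [18, 33, 35, 36, 44, 25, 49]
Tree (level-order array): [18, None, 33, 25, 35, None, None, None, 36, None, 44, None, 49]
Rule: A leaf has 0 children.
Per-node child counts:
  node 18: 1 child(ren)
  node 33: 2 child(ren)
  node 25: 0 child(ren)
  node 35: 1 child(ren)
  node 36: 1 child(ren)
  node 44: 1 child(ren)
  node 49: 0 child(ren)
Matching nodes: [25, 49]
Count of leaf nodes: 2


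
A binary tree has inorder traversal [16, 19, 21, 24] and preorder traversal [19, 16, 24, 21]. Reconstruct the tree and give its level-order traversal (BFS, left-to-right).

Inorder:  [16, 19, 21, 24]
Preorder: [19, 16, 24, 21]
Algorithm: preorder visits root first, so consume preorder in order;
for each root, split the current inorder slice at that value into
left-subtree inorder and right-subtree inorder, then recurse.
Recursive splits:
  root=19; inorder splits into left=[16], right=[21, 24]
  root=16; inorder splits into left=[], right=[]
  root=24; inorder splits into left=[21], right=[]
  root=21; inorder splits into left=[], right=[]
Reconstructed level-order: [19, 16, 24, 21]


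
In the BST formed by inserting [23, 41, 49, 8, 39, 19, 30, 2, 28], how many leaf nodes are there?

Tree built from: [23, 41, 49, 8, 39, 19, 30, 2, 28]
Tree (level-order array): [23, 8, 41, 2, 19, 39, 49, None, None, None, None, 30, None, None, None, 28]
Rule: A leaf has 0 children.
Per-node child counts:
  node 23: 2 child(ren)
  node 8: 2 child(ren)
  node 2: 0 child(ren)
  node 19: 0 child(ren)
  node 41: 2 child(ren)
  node 39: 1 child(ren)
  node 30: 1 child(ren)
  node 28: 0 child(ren)
  node 49: 0 child(ren)
Matching nodes: [2, 19, 28, 49]
Count of leaf nodes: 4


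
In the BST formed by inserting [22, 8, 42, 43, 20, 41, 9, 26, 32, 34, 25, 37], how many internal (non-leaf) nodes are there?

Tree built from: [22, 8, 42, 43, 20, 41, 9, 26, 32, 34, 25, 37]
Tree (level-order array): [22, 8, 42, None, 20, 41, 43, 9, None, 26, None, None, None, None, None, 25, 32, None, None, None, 34, None, 37]
Rule: An internal node has at least one child.
Per-node child counts:
  node 22: 2 child(ren)
  node 8: 1 child(ren)
  node 20: 1 child(ren)
  node 9: 0 child(ren)
  node 42: 2 child(ren)
  node 41: 1 child(ren)
  node 26: 2 child(ren)
  node 25: 0 child(ren)
  node 32: 1 child(ren)
  node 34: 1 child(ren)
  node 37: 0 child(ren)
  node 43: 0 child(ren)
Matching nodes: [22, 8, 20, 42, 41, 26, 32, 34]
Count of internal (non-leaf) nodes: 8


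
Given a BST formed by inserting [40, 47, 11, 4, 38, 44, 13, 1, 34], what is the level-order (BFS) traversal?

Tree insertion order: [40, 47, 11, 4, 38, 44, 13, 1, 34]
Tree (level-order array): [40, 11, 47, 4, 38, 44, None, 1, None, 13, None, None, None, None, None, None, 34]
BFS from the root, enqueuing left then right child of each popped node:
  queue [40] -> pop 40, enqueue [11, 47], visited so far: [40]
  queue [11, 47] -> pop 11, enqueue [4, 38], visited so far: [40, 11]
  queue [47, 4, 38] -> pop 47, enqueue [44], visited so far: [40, 11, 47]
  queue [4, 38, 44] -> pop 4, enqueue [1], visited so far: [40, 11, 47, 4]
  queue [38, 44, 1] -> pop 38, enqueue [13], visited so far: [40, 11, 47, 4, 38]
  queue [44, 1, 13] -> pop 44, enqueue [none], visited so far: [40, 11, 47, 4, 38, 44]
  queue [1, 13] -> pop 1, enqueue [none], visited so far: [40, 11, 47, 4, 38, 44, 1]
  queue [13] -> pop 13, enqueue [34], visited so far: [40, 11, 47, 4, 38, 44, 1, 13]
  queue [34] -> pop 34, enqueue [none], visited so far: [40, 11, 47, 4, 38, 44, 1, 13, 34]
Result: [40, 11, 47, 4, 38, 44, 1, 13, 34]


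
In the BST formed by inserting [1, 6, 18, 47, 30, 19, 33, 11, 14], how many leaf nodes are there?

Tree built from: [1, 6, 18, 47, 30, 19, 33, 11, 14]
Tree (level-order array): [1, None, 6, None, 18, 11, 47, None, 14, 30, None, None, None, 19, 33]
Rule: A leaf has 0 children.
Per-node child counts:
  node 1: 1 child(ren)
  node 6: 1 child(ren)
  node 18: 2 child(ren)
  node 11: 1 child(ren)
  node 14: 0 child(ren)
  node 47: 1 child(ren)
  node 30: 2 child(ren)
  node 19: 0 child(ren)
  node 33: 0 child(ren)
Matching nodes: [14, 19, 33]
Count of leaf nodes: 3


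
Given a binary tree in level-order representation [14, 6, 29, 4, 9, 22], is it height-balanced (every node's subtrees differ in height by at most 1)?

Tree (level-order array): [14, 6, 29, 4, 9, 22]
Definition: a tree is height-balanced if, at every node, |h(left) - h(right)| <= 1 (empty subtree has height -1).
Bottom-up per-node check:
  node 4: h_left=-1, h_right=-1, diff=0 [OK], height=0
  node 9: h_left=-1, h_right=-1, diff=0 [OK], height=0
  node 6: h_left=0, h_right=0, diff=0 [OK], height=1
  node 22: h_left=-1, h_right=-1, diff=0 [OK], height=0
  node 29: h_left=0, h_right=-1, diff=1 [OK], height=1
  node 14: h_left=1, h_right=1, diff=0 [OK], height=2
All nodes satisfy the balance condition.
Result: Balanced


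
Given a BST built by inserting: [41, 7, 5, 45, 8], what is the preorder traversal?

Tree insertion order: [41, 7, 5, 45, 8]
Tree (level-order array): [41, 7, 45, 5, 8]
Preorder traversal: [41, 7, 5, 8, 45]


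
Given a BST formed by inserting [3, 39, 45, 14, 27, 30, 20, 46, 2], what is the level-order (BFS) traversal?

Tree insertion order: [3, 39, 45, 14, 27, 30, 20, 46, 2]
Tree (level-order array): [3, 2, 39, None, None, 14, 45, None, 27, None, 46, 20, 30]
BFS from the root, enqueuing left then right child of each popped node:
  queue [3] -> pop 3, enqueue [2, 39], visited so far: [3]
  queue [2, 39] -> pop 2, enqueue [none], visited so far: [3, 2]
  queue [39] -> pop 39, enqueue [14, 45], visited so far: [3, 2, 39]
  queue [14, 45] -> pop 14, enqueue [27], visited so far: [3, 2, 39, 14]
  queue [45, 27] -> pop 45, enqueue [46], visited so far: [3, 2, 39, 14, 45]
  queue [27, 46] -> pop 27, enqueue [20, 30], visited so far: [3, 2, 39, 14, 45, 27]
  queue [46, 20, 30] -> pop 46, enqueue [none], visited so far: [3, 2, 39, 14, 45, 27, 46]
  queue [20, 30] -> pop 20, enqueue [none], visited so far: [3, 2, 39, 14, 45, 27, 46, 20]
  queue [30] -> pop 30, enqueue [none], visited so far: [3, 2, 39, 14, 45, 27, 46, 20, 30]
Result: [3, 2, 39, 14, 45, 27, 46, 20, 30]


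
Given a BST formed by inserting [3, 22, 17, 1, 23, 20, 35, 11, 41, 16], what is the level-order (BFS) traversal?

Tree insertion order: [3, 22, 17, 1, 23, 20, 35, 11, 41, 16]
Tree (level-order array): [3, 1, 22, None, None, 17, 23, 11, 20, None, 35, None, 16, None, None, None, 41]
BFS from the root, enqueuing left then right child of each popped node:
  queue [3] -> pop 3, enqueue [1, 22], visited so far: [3]
  queue [1, 22] -> pop 1, enqueue [none], visited so far: [3, 1]
  queue [22] -> pop 22, enqueue [17, 23], visited so far: [3, 1, 22]
  queue [17, 23] -> pop 17, enqueue [11, 20], visited so far: [3, 1, 22, 17]
  queue [23, 11, 20] -> pop 23, enqueue [35], visited so far: [3, 1, 22, 17, 23]
  queue [11, 20, 35] -> pop 11, enqueue [16], visited so far: [3, 1, 22, 17, 23, 11]
  queue [20, 35, 16] -> pop 20, enqueue [none], visited so far: [3, 1, 22, 17, 23, 11, 20]
  queue [35, 16] -> pop 35, enqueue [41], visited so far: [3, 1, 22, 17, 23, 11, 20, 35]
  queue [16, 41] -> pop 16, enqueue [none], visited so far: [3, 1, 22, 17, 23, 11, 20, 35, 16]
  queue [41] -> pop 41, enqueue [none], visited so far: [3, 1, 22, 17, 23, 11, 20, 35, 16, 41]
Result: [3, 1, 22, 17, 23, 11, 20, 35, 16, 41]


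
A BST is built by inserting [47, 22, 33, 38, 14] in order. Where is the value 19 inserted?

Starting tree (level order): [47, 22, None, 14, 33, None, None, None, 38]
Insertion path: 47 -> 22 -> 14
Result: insert 19 as right child of 14
Final tree (level order): [47, 22, None, 14, 33, None, 19, None, 38]


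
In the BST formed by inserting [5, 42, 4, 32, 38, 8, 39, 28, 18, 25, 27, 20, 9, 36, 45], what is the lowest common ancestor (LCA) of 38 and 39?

Tree insertion order: [5, 42, 4, 32, 38, 8, 39, 28, 18, 25, 27, 20, 9, 36, 45]
Tree (level-order array): [5, 4, 42, None, None, 32, 45, 8, 38, None, None, None, 28, 36, 39, 18, None, None, None, None, None, 9, 25, None, None, 20, 27]
In a BST, the LCA of p=38, q=39 is the first node v on the
root-to-leaf path with p <= v <= q (go left if both < v, right if both > v).
Walk from root:
  at 5: both 38 and 39 > 5, go right
  at 42: both 38 and 39 < 42, go left
  at 32: both 38 and 39 > 32, go right
  at 38: 38 <= 38 <= 39, this is the LCA
LCA = 38


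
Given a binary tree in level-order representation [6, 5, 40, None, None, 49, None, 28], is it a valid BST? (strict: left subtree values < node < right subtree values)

Level-order array: [6, 5, 40, None, None, 49, None, 28]
Validate using subtree bounds (lo, hi): at each node, require lo < value < hi,
then recurse left with hi=value and right with lo=value.
Preorder trace (stopping at first violation):
  at node 6 with bounds (-inf, +inf): OK
  at node 5 with bounds (-inf, 6): OK
  at node 40 with bounds (6, +inf): OK
  at node 49 with bounds (6, 40): VIOLATION
Node 49 violates its bound: not (6 < 49 < 40).
Result: Not a valid BST


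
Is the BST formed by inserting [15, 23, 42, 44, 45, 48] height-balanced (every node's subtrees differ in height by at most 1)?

Tree (level-order array): [15, None, 23, None, 42, None, 44, None, 45, None, 48]
Definition: a tree is height-balanced if, at every node, |h(left) - h(right)| <= 1 (empty subtree has height -1).
Bottom-up per-node check:
  node 48: h_left=-1, h_right=-1, diff=0 [OK], height=0
  node 45: h_left=-1, h_right=0, diff=1 [OK], height=1
  node 44: h_left=-1, h_right=1, diff=2 [FAIL (|-1-1|=2 > 1)], height=2
  node 42: h_left=-1, h_right=2, diff=3 [FAIL (|-1-2|=3 > 1)], height=3
  node 23: h_left=-1, h_right=3, diff=4 [FAIL (|-1-3|=4 > 1)], height=4
  node 15: h_left=-1, h_right=4, diff=5 [FAIL (|-1-4|=5 > 1)], height=5
Node 44 violates the condition: |-1 - 1| = 2 > 1.
Result: Not balanced


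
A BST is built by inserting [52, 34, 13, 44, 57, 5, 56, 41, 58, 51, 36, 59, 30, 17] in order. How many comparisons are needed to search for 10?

Search path for 10: 52 -> 34 -> 13 -> 5
Found: False
Comparisons: 4


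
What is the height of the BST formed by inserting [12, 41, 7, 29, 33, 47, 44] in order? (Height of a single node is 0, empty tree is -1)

Insertion order: [12, 41, 7, 29, 33, 47, 44]
Tree (level-order array): [12, 7, 41, None, None, 29, 47, None, 33, 44]
Compute height bottom-up (empty subtree = -1):
  height(7) = 1 + max(-1, -1) = 0
  height(33) = 1 + max(-1, -1) = 0
  height(29) = 1 + max(-1, 0) = 1
  height(44) = 1 + max(-1, -1) = 0
  height(47) = 1 + max(0, -1) = 1
  height(41) = 1 + max(1, 1) = 2
  height(12) = 1 + max(0, 2) = 3
Height = 3


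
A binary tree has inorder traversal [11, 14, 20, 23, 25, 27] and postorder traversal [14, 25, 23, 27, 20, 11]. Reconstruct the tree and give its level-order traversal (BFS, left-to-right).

Inorder:   [11, 14, 20, 23, 25, 27]
Postorder: [14, 25, 23, 27, 20, 11]
Algorithm: postorder visits root last, so walk postorder right-to-left;
each value is the root of the current inorder slice — split it at that
value, recurse on the right subtree first, then the left.
Recursive splits:
  root=11; inorder splits into left=[], right=[14, 20, 23, 25, 27]
  root=20; inorder splits into left=[14], right=[23, 25, 27]
  root=27; inorder splits into left=[23, 25], right=[]
  root=23; inorder splits into left=[], right=[25]
  root=25; inorder splits into left=[], right=[]
  root=14; inorder splits into left=[], right=[]
Reconstructed level-order: [11, 20, 14, 27, 23, 25]


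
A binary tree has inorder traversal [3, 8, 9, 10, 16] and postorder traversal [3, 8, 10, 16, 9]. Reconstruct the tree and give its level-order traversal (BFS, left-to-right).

Inorder:   [3, 8, 9, 10, 16]
Postorder: [3, 8, 10, 16, 9]
Algorithm: postorder visits root last, so walk postorder right-to-left;
each value is the root of the current inorder slice — split it at that
value, recurse on the right subtree first, then the left.
Recursive splits:
  root=9; inorder splits into left=[3, 8], right=[10, 16]
  root=16; inorder splits into left=[10], right=[]
  root=10; inorder splits into left=[], right=[]
  root=8; inorder splits into left=[3], right=[]
  root=3; inorder splits into left=[], right=[]
Reconstructed level-order: [9, 8, 16, 3, 10]


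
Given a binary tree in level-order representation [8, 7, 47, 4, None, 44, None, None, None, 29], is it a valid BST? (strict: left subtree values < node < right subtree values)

Level-order array: [8, 7, 47, 4, None, 44, None, None, None, 29]
Validate using subtree bounds (lo, hi): at each node, require lo < value < hi,
then recurse left with hi=value and right with lo=value.
Preorder trace (stopping at first violation):
  at node 8 with bounds (-inf, +inf): OK
  at node 7 with bounds (-inf, 8): OK
  at node 4 with bounds (-inf, 7): OK
  at node 47 with bounds (8, +inf): OK
  at node 44 with bounds (8, 47): OK
  at node 29 with bounds (8, 44): OK
No violation found at any node.
Result: Valid BST


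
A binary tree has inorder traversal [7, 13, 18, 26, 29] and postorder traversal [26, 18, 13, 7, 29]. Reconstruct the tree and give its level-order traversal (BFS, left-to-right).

Inorder:   [7, 13, 18, 26, 29]
Postorder: [26, 18, 13, 7, 29]
Algorithm: postorder visits root last, so walk postorder right-to-left;
each value is the root of the current inorder slice — split it at that
value, recurse on the right subtree first, then the left.
Recursive splits:
  root=29; inorder splits into left=[7, 13, 18, 26], right=[]
  root=7; inorder splits into left=[], right=[13, 18, 26]
  root=13; inorder splits into left=[], right=[18, 26]
  root=18; inorder splits into left=[], right=[26]
  root=26; inorder splits into left=[], right=[]
Reconstructed level-order: [29, 7, 13, 18, 26]


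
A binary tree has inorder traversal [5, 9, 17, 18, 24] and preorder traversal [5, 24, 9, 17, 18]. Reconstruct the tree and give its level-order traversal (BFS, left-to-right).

Inorder:  [5, 9, 17, 18, 24]
Preorder: [5, 24, 9, 17, 18]
Algorithm: preorder visits root first, so consume preorder in order;
for each root, split the current inorder slice at that value into
left-subtree inorder and right-subtree inorder, then recurse.
Recursive splits:
  root=5; inorder splits into left=[], right=[9, 17, 18, 24]
  root=24; inorder splits into left=[9, 17, 18], right=[]
  root=9; inorder splits into left=[], right=[17, 18]
  root=17; inorder splits into left=[], right=[18]
  root=18; inorder splits into left=[], right=[]
Reconstructed level-order: [5, 24, 9, 17, 18]


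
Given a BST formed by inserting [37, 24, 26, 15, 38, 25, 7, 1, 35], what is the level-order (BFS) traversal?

Tree insertion order: [37, 24, 26, 15, 38, 25, 7, 1, 35]
Tree (level-order array): [37, 24, 38, 15, 26, None, None, 7, None, 25, 35, 1]
BFS from the root, enqueuing left then right child of each popped node:
  queue [37] -> pop 37, enqueue [24, 38], visited so far: [37]
  queue [24, 38] -> pop 24, enqueue [15, 26], visited so far: [37, 24]
  queue [38, 15, 26] -> pop 38, enqueue [none], visited so far: [37, 24, 38]
  queue [15, 26] -> pop 15, enqueue [7], visited so far: [37, 24, 38, 15]
  queue [26, 7] -> pop 26, enqueue [25, 35], visited so far: [37, 24, 38, 15, 26]
  queue [7, 25, 35] -> pop 7, enqueue [1], visited so far: [37, 24, 38, 15, 26, 7]
  queue [25, 35, 1] -> pop 25, enqueue [none], visited so far: [37, 24, 38, 15, 26, 7, 25]
  queue [35, 1] -> pop 35, enqueue [none], visited so far: [37, 24, 38, 15, 26, 7, 25, 35]
  queue [1] -> pop 1, enqueue [none], visited so far: [37, 24, 38, 15, 26, 7, 25, 35, 1]
Result: [37, 24, 38, 15, 26, 7, 25, 35, 1]


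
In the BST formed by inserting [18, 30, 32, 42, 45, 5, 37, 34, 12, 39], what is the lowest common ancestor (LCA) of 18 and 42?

Tree insertion order: [18, 30, 32, 42, 45, 5, 37, 34, 12, 39]
Tree (level-order array): [18, 5, 30, None, 12, None, 32, None, None, None, 42, 37, 45, 34, 39]
In a BST, the LCA of p=18, q=42 is the first node v on the
root-to-leaf path with p <= v <= q (go left if both < v, right if both > v).
Walk from root:
  at 18: 18 <= 18 <= 42, this is the LCA
LCA = 18


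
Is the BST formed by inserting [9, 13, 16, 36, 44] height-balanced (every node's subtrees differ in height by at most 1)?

Tree (level-order array): [9, None, 13, None, 16, None, 36, None, 44]
Definition: a tree is height-balanced if, at every node, |h(left) - h(right)| <= 1 (empty subtree has height -1).
Bottom-up per-node check:
  node 44: h_left=-1, h_right=-1, diff=0 [OK], height=0
  node 36: h_left=-1, h_right=0, diff=1 [OK], height=1
  node 16: h_left=-1, h_right=1, diff=2 [FAIL (|-1-1|=2 > 1)], height=2
  node 13: h_left=-1, h_right=2, diff=3 [FAIL (|-1-2|=3 > 1)], height=3
  node 9: h_left=-1, h_right=3, diff=4 [FAIL (|-1-3|=4 > 1)], height=4
Node 16 violates the condition: |-1 - 1| = 2 > 1.
Result: Not balanced


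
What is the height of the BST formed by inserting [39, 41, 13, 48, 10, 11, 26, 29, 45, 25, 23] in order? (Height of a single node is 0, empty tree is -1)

Insertion order: [39, 41, 13, 48, 10, 11, 26, 29, 45, 25, 23]
Tree (level-order array): [39, 13, 41, 10, 26, None, 48, None, 11, 25, 29, 45, None, None, None, 23]
Compute height bottom-up (empty subtree = -1):
  height(11) = 1 + max(-1, -1) = 0
  height(10) = 1 + max(-1, 0) = 1
  height(23) = 1 + max(-1, -1) = 0
  height(25) = 1 + max(0, -1) = 1
  height(29) = 1 + max(-1, -1) = 0
  height(26) = 1 + max(1, 0) = 2
  height(13) = 1 + max(1, 2) = 3
  height(45) = 1 + max(-1, -1) = 0
  height(48) = 1 + max(0, -1) = 1
  height(41) = 1 + max(-1, 1) = 2
  height(39) = 1 + max(3, 2) = 4
Height = 4


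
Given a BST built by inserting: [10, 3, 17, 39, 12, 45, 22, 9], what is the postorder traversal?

Tree insertion order: [10, 3, 17, 39, 12, 45, 22, 9]
Tree (level-order array): [10, 3, 17, None, 9, 12, 39, None, None, None, None, 22, 45]
Postorder traversal: [9, 3, 12, 22, 45, 39, 17, 10]


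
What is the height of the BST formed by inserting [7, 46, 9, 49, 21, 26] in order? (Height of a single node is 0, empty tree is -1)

Insertion order: [7, 46, 9, 49, 21, 26]
Tree (level-order array): [7, None, 46, 9, 49, None, 21, None, None, None, 26]
Compute height bottom-up (empty subtree = -1):
  height(26) = 1 + max(-1, -1) = 0
  height(21) = 1 + max(-1, 0) = 1
  height(9) = 1 + max(-1, 1) = 2
  height(49) = 1 + max(-1, -1) = 0
  height(46) = 1 + max(2, 0) = 3
  height(7) = 1 + max(-1, 3) = 4
Height = 4


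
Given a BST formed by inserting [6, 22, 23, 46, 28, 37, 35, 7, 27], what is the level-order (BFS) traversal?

Tree insertion order: [6, 22, 23, 46, 28, 37, 35, 7, 27]
Tree (level-order array): [6, None, 22, 7, 23, None, None, None, 46, 28, None, 27, 37, None, None, 35]
BFS from the root, enqueuing left then right child of each popped node:
  queue [6] -> pop 6, enqueue [22], visited so far: [6]
  queue [22] -> pop 22, enqueue [7, 23], visited so far: [6, 22]
  queue [7, 23] -> pop 7, enqueue [none], visited so far: [6, 22, 7]
  queue [23] -> pop 23, enqueue [46], visited so far: [6, 22, 7, 23]
  queue [46] -> pop 46, enqueue [28], visited so far: [6, 22, 7, 23, 46]
  queue [28] -> pop 28, enqueue [27, 37], visited so far: [6, 22, 7, 23, 46, 28]
  queue [27, 37] -> pop 27, enqueue [none], visited so far: [6, 22, 7, 23, 46, 28, 27]
  queue [37] -> pop 37, enqueue [35], visited so far: [6, 22, 7, 23, 46, 28, 27, 37]
  queue [35] -> pop 35, enqueue [none], visited so far: [6, 22, 7, 23, 46, 28, 27, 37, 35]
Result: [6, 22, 7, 23, 46, 28, 27, 37, 35]


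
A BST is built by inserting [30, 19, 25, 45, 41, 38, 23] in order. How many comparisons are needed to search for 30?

Search path for 30: 30
Found: True
Comparisons: 1


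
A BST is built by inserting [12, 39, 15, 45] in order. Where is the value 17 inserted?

Starting tree (level order): [12, None, 39, 15, 45]
Insertion path: 12 -> 39 -> 15
Result: insert 17 as right child of 15
Final tree (level order): [12, None, 39, 15, 45, None, 17]


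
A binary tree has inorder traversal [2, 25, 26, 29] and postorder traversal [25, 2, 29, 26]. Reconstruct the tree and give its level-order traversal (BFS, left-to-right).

Inorder:   [2, 25, 26, 29]
Postorder: [25, 2, 29, 26]
Algorithm: postorder visits root last, so walk postorder right-to-left;
each value is the root of the current inorder slice — split it at that
value, recurse on the right subtree first, then the left.
Recursive splits:
  root=26; inorder splits into left=[2, 25], right=[29]
  root=29; inorder splits into left=[], right=[]
  root=2; inorder splits into left=[], right=[25]
  root=25; inorder splits into left=[], right=[]
Reconstructed level-order: [26, 2, 29, 25]


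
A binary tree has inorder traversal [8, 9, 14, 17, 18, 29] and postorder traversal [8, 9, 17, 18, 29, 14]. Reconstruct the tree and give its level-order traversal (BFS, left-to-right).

Inorder:   [8, 9, 14, 17, 18, 29]
Postorder: [8, 9, 17, 18, 29, 14]
Algorithm: postorder visits root last, so walk postorder right-to-left;
each value is the root of the current inorder slice — split it at that
value, recurse on the right subtree first, then the left.
Recursive splits:
  root=14; inorder splits into left=[8, 9], right=[17, 18, 29]
  root=29; inorder splits into left=[17, 18], right=[]
  root=18; inorder splits into left=[17], right=[]
  root=17; inorder splits into left=[], right=[]
  root=9; inorder splits into left=[8], right=[]
  root=8; inorder splits into left=[], right=[]
Reconstructed level-order: [14, 9, 29, 8, 18, 17]


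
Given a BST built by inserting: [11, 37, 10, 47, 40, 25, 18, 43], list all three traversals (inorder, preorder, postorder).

Tree insertion order: [11, 37, 10, 47, 40, 25, 18, 43]
Tree (level-order array): [11, 10, 37, None, None, 25, 47, 18, None, 40, None, None, None, None, 43]
Inorder (L, root, R): [10, 11, 18, 25, 37, 40, 43, 47]
Preorder (root, L, R): [11, 10, 37, 25, 18, 47, 40, 43]
Postorder (L, R, root): [10, 18, 25, 43, 40, 47, 37, 11]


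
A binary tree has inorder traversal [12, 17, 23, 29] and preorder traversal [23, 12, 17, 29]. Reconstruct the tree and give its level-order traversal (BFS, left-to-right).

Inorder:  [12, 17, 23, 29]
Preorder: [23, 12, 17, 29]
Algorithm: preorder visits root first, so consume preorder in order;
for each root, split the current inorder slice at that value into
left-subtree inorder and right-subtree inorder, then recurse.
Recursive splits:
  root=23; inorder splits into left=[12, 17], right=[29]
  root=12; inorder splits into left=[], right=[17]
  root=17; inorder splits into left=[], right=[]
  root=29; inorder splits into left=[], right=[]
Reconstructed level-order: [23, 12, 29, 17]


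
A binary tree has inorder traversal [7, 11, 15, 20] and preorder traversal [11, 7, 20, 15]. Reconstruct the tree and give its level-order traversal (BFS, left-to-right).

Inorder:  [7, 11, 15, 20]
Preorder: [11, 7, 20, 15]
Algorithm: preorder visits root first, so consume preorder in order;
for each root, split the current inorder slice at that value into
left-subtree inorder and right-subtree inorder, then recurse.
Recursive splits:
  root=11; inorder splits into left=[7], right=[15, 20]
  root=7; inorder splits into left=[], right=[]
  root=20; inorder splits into left=[15], right=[]
  root=15; inorder splits into left=[], right=[]
Reconstructed level-order: [11, 7, 20, 15]


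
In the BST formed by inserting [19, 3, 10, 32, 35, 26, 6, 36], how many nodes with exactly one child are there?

Tree built from: [19, 3, 10, 32, 35, 26, 6, 36]
Tree (level-order array): [19, 3, 32, None, 10, 26, 35, 6, None, None, None, None, 36]
Rule: These are nodes with exactly 1 non-null child.
Per-node child counts:
  node 19: 2 child(ren)
  node 3: 1 child(ren)
  node 10: 1 child(ren)
  node 6: 0 child(ren)
  node 32: 2 child(ren)
  node 26: 0 child(ren)
  node 35: 1 child(ren)
  node 36: 0 child(ren)
Matching nodes: [3, 10, 35]
Count of nodes with exactly one child: 3


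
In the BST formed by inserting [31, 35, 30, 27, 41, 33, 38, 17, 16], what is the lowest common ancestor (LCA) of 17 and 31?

Tree insertion order: [31, 35, 30, 27, 41, 33, 38, 17, 16]
Tree (level-order array): [31, 30, 35, 27, None, 33, 41, 17, None, None, None, 38, None, 16]
In a BST, the LCA of p=17, q=31 is the first node v on the
root-to-leaf path with p <= v <= q (go left if both < v, right if both > v).
Walk from root:
  at 31: 17 <= 31 <= 31, this is the LCA
LCA = 31


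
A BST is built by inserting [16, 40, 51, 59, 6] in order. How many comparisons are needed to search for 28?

Search path for 28: 16 -> 40
Found: False
Comparisons: 2


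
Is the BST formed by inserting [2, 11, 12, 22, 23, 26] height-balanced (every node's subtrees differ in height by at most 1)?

Tree (level-order array): [2, None, 11, None, 12, None, 22, None, 23, None, 26]
Definition: a tree is height-balanced if, at every node, |h(left) - h(right)| <= 1 (empty subtree has height -1).
Bottom-up per-node check:
  node 26: h_left=-1, h_right=-1, diff=0 [OK], height=0
  node 23: h_left=-1, h_right=0, diff=1 [OK], height=1
  node 22: h_left=-1, h_right=1, diff=2 [FAIL (|-1-1|=2 > 1)], height=2
  node 12: h_left=-1, h_right=2, diff=3 [FAIL (|-1-2|=3 > 1)], height=3
  node 11: h_left=-1, h_right=3, diff=4 [FAIL (|-1-3|=4 > 1)], height=4
  node 2: h_left=-1, h_right=4, diff=5 [FAIL (|-1-4|=5 > 1)], height=5
Node 22 violates the condition: |-1 - 1| = 2 > 1.
Result: Not balanced


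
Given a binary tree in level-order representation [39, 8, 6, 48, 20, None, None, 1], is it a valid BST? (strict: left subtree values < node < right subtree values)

Level-order array: [39, 8, 6, 48, 20, None, None, 1]
Validate using subtree bounds (lo, hi): at each node, require lo < value < hi,
then recurse left with hi=value and right with lo=value.
Preorder trace (stopping at first violation):
  at node 39 with bounds (-inf, +inf): OK
  at node 8 with bounds (-inf, 39): OK
  at node 48 with bounds (-inf, 8): VIOLATION
Node 48 violates its bound: not (-inf < 48 < 8).
Result: Not a valid BST


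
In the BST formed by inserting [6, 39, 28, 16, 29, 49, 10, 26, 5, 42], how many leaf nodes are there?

Tree built from: [6, 39, 28, 16, 29, 49, 10, 26, 5, 42]
Tree (level-order array): [6, 5, 39, None, None, 28, 49, 16, 29, 42, None, 10, 26]
Rule: A leaf has 0 children.
Per-node child counts:
  node 6: 2 child(ren)
  node 5: 0 child(ren)
  node 39: 2 child(ren)
  node 28: 2 child(ren)
  node 16: 2 child(ren)
  node 10: 0 child(ren)
  node 26: 0 child(ren)
  node 29: 0 child(ren)
  node 49: 1 child(ren)
  node 42: 0 child(ren)
Matching nodes: [5, 10, 26, 29, 42]
Count of leaf nodes: 5


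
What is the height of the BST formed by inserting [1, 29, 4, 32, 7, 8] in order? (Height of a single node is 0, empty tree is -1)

Insertion order: [1, 29, 4, 32, 7, 8]
Tree (level-order array): [1, None, 29, 4, 32, None, 7, None, None, None, 8]
Compute height bottom-up (empty subtree = -1):
  height(8) = 1 + max(-1, -1) = 0
  height(7) = 1 + max(-1, 0) = 1
  height(4) = 1 + max(-1, 1) = 2
  height(32) = 1 + max(-1, -1) = 0
  height(29) = 1 + max(2, 0) = 3
  height(1) = 1 + max(-1, 3) = 4
Height = 4


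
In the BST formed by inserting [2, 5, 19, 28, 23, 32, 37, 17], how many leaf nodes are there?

Tree built from: [2, 5, 19, 28, 23, 32, 37, 17]
Tree (level-order array): [2, None, 5, None, 19, 17, 28, None, None, 23, 32, None, None, None, 37]
Rule: A leaf has 0 children.
Per-node child counts:
  node 2: 1 child(ren)
  node 5: 1 child(ren)
  node 19: 2 child(ren)
  node 17: 0 child(ren)
  node 28: 2 child(ren)
  node 23: 0 child(ren)
  node 32: 1 child(ren)
  node 37: 0 child(ren)
Matching nodes: [17, 23, 37]
Count of leaf nodes: 3


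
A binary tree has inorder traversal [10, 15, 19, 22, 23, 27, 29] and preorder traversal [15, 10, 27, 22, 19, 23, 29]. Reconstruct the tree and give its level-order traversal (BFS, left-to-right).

Inorder:  [10, 15, 19, 22, 23, 27, 29]
Preorder: [15, 10, 27, 22, 19, 23, 29]
Algorithm: preorder visits root first, so consume preorder in order;
for each root, split the current inorder slice at that value into
left-subtree inorder and right-subtree inorder, then recurse.
Recursive splits:
  root=15; inorder splits into left=[10], right=[19, 22, 23, 27, 29]
  root=10; inorder splits into left=[], right=[]
  root=27; inorder splits into left=[19, 22, 23], right=[29]
  root=22; inorder splits into left=[19], right=[23]
  root=19; inorder splits into left=[], right=[]
  root=23; inorder splits into left=[], right=[]
  root=29; inorder splits into left=[], right=[]
Reconstructed level-order: [15, 10, 27, 22, 29, 19, 23]


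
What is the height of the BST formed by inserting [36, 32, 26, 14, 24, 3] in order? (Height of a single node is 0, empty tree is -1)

Insertion order: [36, 32, 26, 14, 24, 3]
Tree (level-order array): [36, 32, None, 26, None, 14, None, 3, 24]
Compute height bottom-up (empty subtree = -1):
  height(3) = 1 + max(-1, -1) = 0
  height(24) = 1 + max(-1, -1) = 0
  height(14) = 1 + max(0, 0) = 1
  height(26) = 1 + max(1, -1) = 2
  height(32) = 1 + max(2, -1) = 3
  height(36) = 1 + max(3, -1) = 4
Height = 4


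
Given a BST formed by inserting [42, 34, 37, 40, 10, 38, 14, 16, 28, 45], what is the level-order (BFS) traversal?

Tree insertion order: [42, 34, 37, 40, 10, 38, 14, 16, 28, 45]
Tree (level-order array): [42, 34, 45, 10, 37, None, None, None, 14, None, 40, None, 16, 38, None, None, 28]
BFS from the root, enqueuing left then right child of each popped node:
  queue [42] -> pop 42, enqueue [34, 45], visited so far: [42]
  queue [34, 45] -> pop 34, enqueue [10, 37], visited so far: [42, 34]
  queue [45, 10, 37] -> pop 45, enqueue [none], visited so far: [42, 34, 45]
  queue [10, 37] -> pop 10, enqueue [14], visited so far: [42, 34, 45, 10]
  queue [37, 14] -> pop 37, enqueue [40], visited so far: [42, 34, 45, 10, 37]
  queue [14, 40] -> pop 14, enqueue [16], visited so far: [42, 34, 45, 10, 37, 14]
  queue [40, 16] -> pop 40, enqueue [38], visited so far: [42, 34, 45, 10, 37, 14, 40]
  queue [16, 38] -> pop 16, enqueue [28], visited so far: [42, 34, 45, 10, 37, 14, 40, 16]
  queue [38, 28] -> pop 38, enqueue [none], visited so far: [42, 34, 45, 10, 37, 14, 40, 16, 38]
  queue [28] -> pop 28, enqueue [none], visited so far: [42, 34, 45, 10, 37, 14, 40, 16, 38, 28]
Result: [42, 34, 45, 10, 37, 14, 40, 16, 38, 28]


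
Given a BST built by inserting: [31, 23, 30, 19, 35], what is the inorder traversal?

Tree insertion order: [31, 23, 30, 19, 35]
Tree (level-order array): [31, 23, 35, 19, 30]
Inorder traversal: [19, 23, 30, 31, 35]


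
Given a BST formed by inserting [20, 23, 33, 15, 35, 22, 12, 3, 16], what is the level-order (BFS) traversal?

Tree insertion order: [20, 23, 33, 15, 35, 22, 12, 3, 16]
Tree (level-order array): [20, 15, 23, 12, 16, 22, 33, 3, None, None, None, None, None, None, 35]
BFS from the root, enqueuing left then right child of each popped node:
  queue [20] -> pop 20, enqueue [15, 23], visited so far: [20]
  queue [15, 23] -> pop 15, enqueue [12, 16], visited so far: [20, 15]
  queue [23, 12, 16] -> pop 23, enqueue [22, 33], visited so far: [20, 15, 23]
  queue [12, 16, 22, 33] -> pop 12, enqueue [3], visited so far: [20, 15, 23, 12]
  queue [16, 22, 33, 3] -> pop 16, enqueue [none], visited so far: [20, 15, 23, 12, 16]
  queue [22, 33, 3] -> pop 22, enqueue [none], visited so far: [20, 15, 23, 12, 16, 22]
  queue [33, 3] -> pop 33, enqueue [35], visited so far: [20, 15, 23, 12, 16, 22, 33]
  queue [3, 35] -> pop 3, enqueue [none], visited so far: [20, 15, 23, 12, 16, 22, 33, 3]
  queue [35] -> pop 35, enqueue [none], visited so far: [20, 15, 23, 12, 16, 22, 33, 3, 35]
Result: [20, 15, 23, 12, 16, 22, 33, 3, 35]


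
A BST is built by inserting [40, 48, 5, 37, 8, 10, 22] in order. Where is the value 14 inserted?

Starting tree (level order): [40, 5, 48, None, 37, None, None, 8, None, None, 10, None, 22]
Insertion path: 40 -> 5 -> 37 -> 8 -> 10 -> 22
Result: insert 14 as left child of 22
Final tree (level order): [40, 5, 48, None, 37, None, None, 8, None, None, 10, None, 22, 14]


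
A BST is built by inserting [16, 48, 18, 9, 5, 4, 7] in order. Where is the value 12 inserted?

Starting tree (level order): [16, 9, 48, 5, None, 18, None, 4, 7]
Insertion path: 16 -> 9
Result: insert 12 as right child of 9
Final tree (level order): [16, 9, 48, 5, 12, 18, None, 4, 7]


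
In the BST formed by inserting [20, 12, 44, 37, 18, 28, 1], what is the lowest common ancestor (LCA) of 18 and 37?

Tree insertion order: [20, 12, 44, 37, 18, 28, 1]
Tree (level-order array): [20, 12, 44, 1, 18, 37, None, None, None, None, None, 28]
In a BST, the LCA of p=18, q=37 is the first node v on the
root-to-leaf path with p <= v <= q (go left if both < v, right if both > v).
Walk from root:
  at 20: 18 <= 20 <= 37, this is the LCA
LCA = 20


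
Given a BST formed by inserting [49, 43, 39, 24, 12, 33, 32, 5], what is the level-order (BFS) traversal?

Tree insertion order: [49, 43, 39, 24, 12, 33, 32, 5]
Tree (level-order array): [49, 43, None, 39, None, 24, None, 12, 33, 5, None, 32]
BFS from the root, enqueuing left then right child of each popped node:
  queue [49] -> pop 49, enqueue [43], visited so far: [49]
  queue [43] -> pop 43, enqueue [39], visited so far: [49, 43]
  queue [39] -> pop 39, enqueue [24], visited so far: [49, 43, 39]
  queue [24] -> pop 24, enqueue [12, 33], visited so far: [49, 43, 39, 24]
  queue [12, 33] -> pop 12, enqueue [5], visited so far: [49, 43, 39, 24, 12]
  queue [33, 5] -> pop 33, enqueue [32], visited so far: [49, 43, 39, 24, 12, 33]
  queue [5, 32] -> pop 5, enqueue [none], visited so far: [49, 43, 39, 24, 12, 33, 5]
  queue [32] -> pop 32, enqueue [none], visited so far: [49, 43, 39, 24, 12, 33, 5, 32]
Result: [49, 43, 39, 24, 12, 33, 5, 32]
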